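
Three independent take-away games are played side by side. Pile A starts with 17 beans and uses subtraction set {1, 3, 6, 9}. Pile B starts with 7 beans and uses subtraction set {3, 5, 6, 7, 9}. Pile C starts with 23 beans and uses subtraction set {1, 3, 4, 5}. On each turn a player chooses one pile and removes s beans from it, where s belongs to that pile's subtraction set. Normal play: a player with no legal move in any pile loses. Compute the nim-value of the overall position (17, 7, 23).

0

Pile A, S = {1, 3, 6, 9}:
G(0) = 0
G(1) = mex{0} = 1
G(2) = mex{1} = 0
G(3) = mex{0,0} = 1
G(4) = mex{1,1} = 0
G(5) = mex{0,0} = 1
G(6) = mex{1,1,0} = 2
G(7) = mex{2,0,1} = 3
G(8) = mex{3,1,0} = 2
G(9) = mex{2,2,1,0} = 3
G(10) = mex{3,3,0,1} = 2
G(11) = mex{2,2,1,0} = 3
G(12) = mex{3,3,2,1} = 0
G(13) = mex{0,2,3,0} = 1
G(14) = mex{1,3,2,1} = 0
G(15) = mex{0,0,3,2} = 1
G(16) = mex{1,1,2,3} = 0
G(17) = mex{0,0,3,2} = 1
G_A(17) = 1.
Pile B, S = {3, 5, 6, 7, 9}:
G(0) = 0
G(1) = mex{} = 0
G(2) = mex{} = 0
G(3) = mex{0} = 1
G(4) = mex{0} = 1
G(5) = mex{0,0} = 1
G(6) = mex{1,0,0} = 2
G(7) = mex{1,0,0,0} = 2
G_B(7) = 2.
Pile C, S = {1, 3, 4, 5}:
n :  0  1  2  3  4  5  6  7  8  9 10 11 12 13 14 15 16 17 18 19 20 21 22 23
G :  0  1  0  1  2  3  2  3  0  1  0  1  2  3  2  3  0  1  0  1  2  3  2  3
G_C(23) = 3.
Combined Grundy value = 1 ⊕ 2 ⊕ 3 = 0.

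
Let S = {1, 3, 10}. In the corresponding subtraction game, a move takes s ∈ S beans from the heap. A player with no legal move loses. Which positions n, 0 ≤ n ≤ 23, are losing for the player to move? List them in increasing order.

0, 2, 4, 6, 8, 13, 15, 17, 19, 21

n :  0  1  2  3  4  5  6  7  8  9 10 11 12 13 14 15 16 17 18 19 20 21 22 23
G :  0  1  0  1  0  1  0  1  0  1  2  3  2  0  1  0  1  0  1  0  1  0  1  2
P-positions are exactly the n with G(n) = 0.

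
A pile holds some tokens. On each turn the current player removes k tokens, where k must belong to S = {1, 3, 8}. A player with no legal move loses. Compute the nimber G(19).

n :  0  1  2  3  4  5  6  7  8  9 10 11 12 13 14 15 16 17 18 19
G :  0  1  0  1  0  1  0  1  2  3  2  0  1  0  1  0  1  0  1  2

2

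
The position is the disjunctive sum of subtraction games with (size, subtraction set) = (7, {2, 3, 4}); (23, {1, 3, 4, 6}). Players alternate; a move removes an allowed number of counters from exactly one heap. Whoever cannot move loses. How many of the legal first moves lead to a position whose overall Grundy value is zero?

Heap A, S = {2, 3, 4}:
n : 0 1 2 3 4 5 6 7
G : 0 0 1 1 2 2 0 0
G_A(7) = 0.
Heap B, S = {1, 3, 4, 6}:
G(0) = 0
G(1) = mex{0} = 1
G(2) = mex{1} = 0
G(3) = mex{0,0} = 1
G(4) = mex{1,1,0} = 2
G(5) = mex{2,0,1} = 3
G(6) = mex{3,1,0,0} = 2
G(7) = mex{2,2,1,1} = 0
G(8) = mex{0,3,2,0} = 1
G(9) = mex{1,2,3,1} = 0
G(10) = mex{0,0,2,2} = 1
G(11) = mex{1,1,0,3} = 2
G(12) = mex{2,0,1,2} = 3
G(13) = mex{3,1,0,0} = 2
G(14) = mex{2,2,1,1} = 0
G(15) = mex{0,3,2,0} = 1
G(16) = mex{1,2,3,1} = 0
G(17) = mex{0,0,2,2} = 1
G(18) = mex{1,1,0,3} = 2
G(19) = mex{2,0,1,2} = 3
G(20) = mex{3,1,0,0} = 2
G(21) = mex{2,2,1,1} = 0
G(22) = mex{0,3,2,0} = 1
G(23) = mex{1,2,3,1} = 0
G_B(23) = 0.
Combined Grundy value = 0 ⊕ 0 = 0.
A winning move leaves total XOR = 0, i.e. changes one component's Grundy value g to g ⊕ X where X is the current total.
Heap A: target g' = 0⊕0 = 0, but every legal move changes the Grundy value (mex property), so 0 moves.
Heap B: target g' = 0⊕0 = 0, but every legal move changes the Grundy value (mex property), so 0 moves.

0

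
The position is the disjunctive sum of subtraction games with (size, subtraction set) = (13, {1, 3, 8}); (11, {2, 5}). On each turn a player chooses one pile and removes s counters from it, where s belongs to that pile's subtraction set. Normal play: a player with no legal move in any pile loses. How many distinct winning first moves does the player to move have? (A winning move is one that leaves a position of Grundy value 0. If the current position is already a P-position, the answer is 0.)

0

Pile A, S = {1, 3, 8}:
G(0) = 0
G(1) = mex{0} = 1
G(2) = mex{1} = 0
G(3) = mex{0,0} = 1
G(4) = mex{1,1} = 0
G(5) = mex{0,0} = 1
G(6) = mex{1,1} = 0
G(7) = mex{0,0} = 1
G(8) = mex{1,1,0} = 2
G(9) = mex{2,0,1} = 3
G(10) = mex{3,1,0} = 2
G(11) = mex{2,2,1} = 0
G(12) = mex{0,3,0} = 1
G(13) = mex{1,2,1} = 0
G_A(13) = 0.
Pile B, S = {2, 5}:
n :  0  1  2  3  4  5  6  7  8  9 10 11
G :  0  0  1  1  0  2  1  0  0  1  1  0
G_B(11) = 0.
Combined Grundy value = 0 ⊕ 0 = 0.
A winning move leaves total XOR = 0, i.e. changes one component's Grundy value g to g ⊕ X where X is the current total.
Pile A: target g' = 0⊕0 = 0, but every legal move changes the Grundy value (mex property), so 0 moves.
Pile B: target g' = 0⊕0 = 0, but every legal move changes the Grundy value (mex property), so 0 moves.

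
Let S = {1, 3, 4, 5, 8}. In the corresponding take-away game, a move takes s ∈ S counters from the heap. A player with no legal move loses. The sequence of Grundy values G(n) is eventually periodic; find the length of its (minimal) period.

9

n :  0  1  2  3  4  5  6  7  8  9 10 11 12 13 14 15 16 17 18 19
G :  0  1  0  1  2  3  2  3  4  0  1  0  1  2  3  2  3  4  0  1
G(n+9) = G(n) holds for n = 0,…,7 (a full window of length max(S) = 8), so the sequence is purely periodic with period 9.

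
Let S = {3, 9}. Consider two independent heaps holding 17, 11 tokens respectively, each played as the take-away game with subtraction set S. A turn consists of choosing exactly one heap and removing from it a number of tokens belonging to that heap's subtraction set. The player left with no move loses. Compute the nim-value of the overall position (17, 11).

0

All heaps use S = {3, 9}:
G(0) = 0
G(1) = mex{} = 0
G(2) = mex{} = 0
G(3) = mex{0} = 1
G(4) = mex{0} = 1
G(5) = mex{0} = 1
G(6) = mex{1} = 0
G(7) = mex{1} = 0
G(8) = mex{1} = 0
G(9) = mex{0,0} = 1
G(10) = mex{0,0} = 1
G(11) = mex{0,0} = 1
G(12) = mex{1,1} = 0
G(13) = mex{1,1} = 0
G(14) = mex{1,1} = 0
G(15) = mex{0,0} = 1
G(16) = mex{0,0} = 1
G(17) = mex{0,0} = 1
Heap A: G(17) = 1.
Heap B: G(11) = 1.
Combined Grundy value = 1 ⊕ 1 = 0.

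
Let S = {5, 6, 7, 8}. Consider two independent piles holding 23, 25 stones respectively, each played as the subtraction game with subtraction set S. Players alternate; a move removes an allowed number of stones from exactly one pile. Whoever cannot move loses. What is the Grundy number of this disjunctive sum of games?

0

All piles use S = {5, 6, 7, 8}:
n :  0  1  2  3  4  5  6  7  8  9 10 11 12 13 14 15 16 17 18 19 20 21 22 23 24 25
G :  0  0  0  0  0  1  1  1  1  1  2  2  2  0  0  0  0  0  1  1  1  1  1  2  2  2
Pile A: G(23) = 2.
Pile B: G(25) = 2.
Combined Grundy value = 2 ⊕ 2 = 0.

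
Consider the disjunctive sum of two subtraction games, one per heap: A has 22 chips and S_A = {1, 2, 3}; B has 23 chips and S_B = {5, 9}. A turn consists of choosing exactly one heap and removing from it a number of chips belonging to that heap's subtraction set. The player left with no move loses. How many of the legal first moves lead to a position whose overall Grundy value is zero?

Heap A, S = {1, 2, 3}:
G(0) = 0
G(1) = mex{0} = 1
G(2) = mex{1,0} = 2
G(3) = mex{2,1,0} = 3
G(4) = mex{3,2,1} = 0
G(5) = mex{0,3,2} = 1
G(6) = mex{1,0,3} = 2
G(7) = mex{2,1,0} = 3
G(8) = mex{3,2,1} = 0
G(9) = mex{0,3,2} = 1
G(10) = mex{1,0,3} = 2
G(11) = mex{2,1,0} = 3
G(12) = mex{3,2,1} = 0
G(13) = mex{0,3,2} = 1
G(14) = mex{1,0,3} = 2
G(15) = mex{2,1,0} = 3
G(16) = mex{3,2,1} = 0
G(17) = mex{0,3,2} = 1
G(18) = mex{1,0,3} = 2
G(19) = mex{2,1,0} = 3
G(20) = mex{3,2,1} = 0
G(21) = mex{0,3,2} = 1
G(22) = mex{1,0,3} = 2
G_A(22) = 2.
Heap B, S = {5, 9}:
G(0) = 0
G(1) = mex{} = 0
G(2) = mex{} = 0
G(3) = mex{} = 0
G(4) = mex{} = 0
G(5) = mex{0} = 1
G(6) = mex{0} = 1
G(7) = mex{0} = 1
G(8) = mex{0} = 1
G(9) = mex{0,0} = 1
G(10) = mex{1,0} = 2
G(11) = mex{1,0} = 2
G(12) = mex{1,0} = 2
G(13) = mex{1,0} = 2
G(14) = mex{1,1} = 0
G(15) = mex{2,1} = 0
G(16) = mex{2,1} = 0
G(17) = mex{2,1} = 0
G(18) = mex{2,1} = 0
G(19) = mex{0,2} = 1
G(20) = mex{0,2} = 1
G(21) = mex{0,2} = 1
G(22) = mex{0,2} = 1
G(23) = mex{0,0} = 1
G_B(23) = 1.
Combined Grundy value = 2 ⊕ 1 = 3.
A winning move leaves total XOR = 0, i.e. changes one component's Grundy value g to g ⊕ X where X is the current total.
Heap A: need g' = 2⊕3 = 1. Options: 22−1→G=1, 22−2→G=0, 22−3→G=3. Hits: 1.
Heap B: need g' = 1⊕3 = 2. Options: 23−5→G=0, 23−9→G=0. Hits: 0.

1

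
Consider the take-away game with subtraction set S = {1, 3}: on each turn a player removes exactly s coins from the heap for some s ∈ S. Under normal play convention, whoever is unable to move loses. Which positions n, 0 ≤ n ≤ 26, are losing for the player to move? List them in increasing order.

G(0) = 0
G(1) = mex{0} = 1
G(2) = mex{1} = 0
G(3) = mex{0,0} = 1
G(4) = mex{1,1} = 0
G(5) = mex{0,0} = 1
G(6) = mex{1,1} = 0
G(7) = mex{0,0} = 1
G(8) = mex{1,1} = 0
G(9) = mex{0,0} = 1
G(10) = mex{1,1} = 0
G(11) = mex{0,0} = 1
G(12) = mex{1,1} = 0
G(13) = mex{0,0} = 1
G(14) = mex{1,1} = 0
G(15) = mex{0,0} = 1
G(16) = mex{1,1} = 0
G(17) = mex{0,0} = 1
G(18) = mex{1,1} = 0
G(19) = mex{0,0} = 1
G(20) = mex{1,1} = 0
G(21) = mex{0,0} = 1
G(22) = mex{1,1} = 0
G(23) = mex{0,0} = 1
G(24) = mex{1,1} = 0
G(25) = mex{0,0} = 1
G(26) = mex{1,1} = 0
P-positions are exactly the n with G(n) = 0.

0, 2, 4, 6, 8, 10, 12, 14, 16, 18, 20, 22, 24, 26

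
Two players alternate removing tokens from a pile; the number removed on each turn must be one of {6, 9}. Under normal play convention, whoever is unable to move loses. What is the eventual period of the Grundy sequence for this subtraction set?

15

n :  0  1  2  3  4  5  6  7  8  9 10 11 12 13 14 15 16 17 18 19 20 21 22 23 24 25 26 27 28 29 30 31
G :  0  0  0  0  0  0  1  1  1  1  1  1  2  2  2  0  0  0  0  0  0  1  1  1  1  1  1  2  2  2  0  0
G(n+15) = G(n) holds for n = 0,…,8 (a full window of length max(S) = 9), so the sequence is purely periodic with period 15.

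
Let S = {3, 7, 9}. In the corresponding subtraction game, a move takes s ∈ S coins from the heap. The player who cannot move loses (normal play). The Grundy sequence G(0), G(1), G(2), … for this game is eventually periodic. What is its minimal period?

2

n :  0  1  2  3  4  5  6  7  8  9 10 11 12 13 14 15 16 17 18 19 20 21 22 23 24 25 26
G :  0  0  0  1  1  1  0  2  2  1  3  3  0  2  0  1  0  1  0  1  0  1  0  1  0  1  0
From n = 14 onward G(n+2) = G(n); since this holds over max(S) = 9 consecutive positions the period is 2 (pre-period 14).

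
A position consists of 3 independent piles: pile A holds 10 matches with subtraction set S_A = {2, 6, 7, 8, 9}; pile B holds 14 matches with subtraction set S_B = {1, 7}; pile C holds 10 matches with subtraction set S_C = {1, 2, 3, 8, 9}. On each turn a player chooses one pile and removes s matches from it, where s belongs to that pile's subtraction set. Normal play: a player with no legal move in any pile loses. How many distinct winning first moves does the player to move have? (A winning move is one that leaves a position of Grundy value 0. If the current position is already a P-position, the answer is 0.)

3

Pile A, S = {2, 6, 7, 8, 9}:
n :  0  1  2  3  4  5  6  7  8  9 10
G :  0  0  1  1  0  0  1  1  2  2  3
G_A(10) = 3.
Pile B, S = {1, 7}:
n :  0  1  2  3  4  5  6  7  8  9 10 11 12 13 14
G :  0  1  0  1  0  1  0  1  0  1  0  1  0  1  0
G_B(14) = 0.
Pile C, S = {1, 2, 3, 8, 9}:
G(0) = 0
G(1) = mex{0} = 1
G(2) = mex{1,0} = 2
G(3) = mex{2,1,0} = 3
G(4) = mex{3,2,1} = 0
G(5) = mex{0,3,2} = 1
G(6) = mex{1,0,3} = 2
G(7) = mex{2,1,0} = 3
G(8) = mex{3,2,1,0} = 4
G(9) = mex{4,3,2,1,0} = 5
G(10) = mex{5,4,3,2,1} = 0
G_C(10) = 0.
Combined Grundy value = 3 ⊕ 0 ⊕ 0 = 3.
A winning move leaves total XOR = 0, i.e. changes one component's Grundy value g to g ⊕ X where X is the current total.
Pile A: need g' = 3⊕3 = 0. Options: 10−2→G=2, 10−6→G=0, 10−7→G=1, 10−8→G=1, 10−9→G=0. Hits: 2.
Pile B: need g' = 0⊕3 = 3. Options: 14−1→G=1, 14−7→G=1. Hits: 0.
Pile C: need g' = 0⊕3 = 3. Options: 10−1→G=5, 10−2→G=4, 10−3→G=3, 10−8→G=2, 10−9→G=1. Hits: 1.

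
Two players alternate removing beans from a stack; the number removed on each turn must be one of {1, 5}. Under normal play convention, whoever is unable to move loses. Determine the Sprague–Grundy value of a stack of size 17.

n :  0  1  2  3  4  5  6  7  8  9 10 11 12 13 14 15 16 17
G :  0  1  0  1  0  1  0  1  0  1  0  1  0  1  0  1  0  1

1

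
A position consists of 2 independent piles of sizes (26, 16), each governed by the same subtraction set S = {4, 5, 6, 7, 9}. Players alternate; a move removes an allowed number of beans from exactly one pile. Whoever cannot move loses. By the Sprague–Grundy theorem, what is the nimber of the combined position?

All piles use S = {4, 5, 6, 7, 9}:
n :  0  1  2  3  4  5  6  7  8  9 10 11 12 13 14 15 16 17 18 19 20 21 22 23 24 25 26
G :  0  0  0  0  1  1  1  1  2  2  2  2  3  0  0  0  0  1  1  1  1  2  2  2  2  3  0
Pile A: G(26) = 0.
Pile B: G(16) = 0.
Combined Grundy value = 0 ⊕ 0 = 0.

0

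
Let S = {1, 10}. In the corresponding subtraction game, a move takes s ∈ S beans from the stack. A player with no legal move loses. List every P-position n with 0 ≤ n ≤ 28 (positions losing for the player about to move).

0, 2, 4, 6, 8, 11, 13, 15, 17, 19, 22, 24, 26, 28

n :  0  1  2  3  4  5  6  7  8  9 10 11 12 13 14 15 16 17 18 19 20 21 22 23 24 25 26 27 28
G :  0  1  0  1  0  1  0  1  0  1  2  0  1  0  1  0  1  0  1  0  1  2  0  1  0  1  0  1  0
P-positions are exactly the n with G(n) = 0.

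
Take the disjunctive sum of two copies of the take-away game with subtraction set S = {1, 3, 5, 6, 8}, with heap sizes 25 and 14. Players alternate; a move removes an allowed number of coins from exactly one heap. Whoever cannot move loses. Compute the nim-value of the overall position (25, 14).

0

All heaps use S = {1, 3, 5, 6, 8}:
G(0) = 0
G(1) = mex{0} = 1
G(2) = mex{1} = 0
G(3) = mex{0,0} = 1
G(4) = mex{1,1} = 0
G(5) = mex{0,0,0} = 1
G(6) = mex{1,1,1,0} = 2
G(7) = mex{2,0,0,1} = 3
G(8) = mex{3,1,1,0,0} = 2
G(9) = mex{2,2,0,1,1} = 3
G(10) = mex{3,3,1,0,0} = 2
G(11) = mex{2,2,2,1,1} = 0
G(12) = mex{0,3,3,2,0} = 1
G(13) = mex{1,2,2,3,1} = 0
G(14) = mex{0,0,3,2,2} = 1
G(15) = mex{1,1,2,3,3} = 0
G(16) = mex{0,0,0,2,2} = 1
G(17) = mex{1,1,1,0,3} = 2
G(18) = mex{2,0,0,1,2} = 3
G(19) = mex{3,1,1,0,0} = 2
G(20) = mex{2,2,0,1,1} = 3
G(21) = mex{3,3,1,0,0} = 2
G(22) = mex{2,2,2,1,1} = 0
G(23) = mex{0,3,3,2,0} = 1
G(24) = mex{1,2,2,3,1} = 0
G(25) = mex{0,0,3,2,2} = 1
Heap A: G(25) = 1.
Heap B: G(14) = 1.
Combined Grundy value = 1 ⊕ 1 = 0.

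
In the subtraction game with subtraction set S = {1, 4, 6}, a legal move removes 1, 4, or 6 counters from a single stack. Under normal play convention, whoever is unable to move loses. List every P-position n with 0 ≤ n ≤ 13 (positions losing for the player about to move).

0, 2, 5, 7, 10, 12

n :  0  1  2  3  4  5  6  7  8  9 10 11 12 13
G :  0  1  0  1  2  0  1  0  1  2  0  1  0  1
P-positions are exactly the n with G(n) = 0.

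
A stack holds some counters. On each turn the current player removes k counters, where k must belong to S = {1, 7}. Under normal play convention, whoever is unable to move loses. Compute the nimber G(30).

0

n :  0  1  2  3  4  5  6  7  8  9 10 11 12 13 14 15 16 17 18 19 20 21 22 23 24 25 26 27 28 29 30
G :  0  1  0  1  0  1  0  1  0  1  0  1  0  1  0  1  0  1  0  1  0  1  0  1  0  1  0  1  0  1  0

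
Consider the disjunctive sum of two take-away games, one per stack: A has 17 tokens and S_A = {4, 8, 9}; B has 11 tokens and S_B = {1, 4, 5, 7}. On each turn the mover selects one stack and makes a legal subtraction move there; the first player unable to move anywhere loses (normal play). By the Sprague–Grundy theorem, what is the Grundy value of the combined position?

Stack A, S = {4, 8, 9}:
G(0) = 0
G(1) = mex{} = 0
G(2) = mex{} = 0
G(3) = mex{} = 0
G(4) = mex{0} = 1
G(5) = mex{0} = 1
G(6) = mex{0} = 1
G(7) = mex{0} = 1
G(8) = mex{1,0} = 2
G(9) = mex{1,0,0} = 2
G(10) = mex{1,0,0} = 2
G(11) = mex{1,0,0} = 2
G(12) = mex{2,1,0} = 3
G(13) = mex{2,1,1} = 0
G(14) = mex{2,1,1} = 0
G(15) = mex{2,1,1} = 0
G(16) = mex{3,2,1} = 0
G(17) = mex{0,2,2} = 1
G_A(17) = 1.
Stack B, S = {1, 4, 5, 7}:
n :  0  1  2  3  4  5  6  7  8  9 10 11
G :  0  1  0  1  2  3  2  3  0  1  0  1
G_B(11) = 1.
Combined Grundy value = 1 ⊕ 1 = 0.

0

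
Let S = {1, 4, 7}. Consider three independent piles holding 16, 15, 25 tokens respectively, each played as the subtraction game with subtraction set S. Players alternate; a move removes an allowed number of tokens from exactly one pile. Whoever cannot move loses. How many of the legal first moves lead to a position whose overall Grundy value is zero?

2

All piles use S = {1, 4, 7}:
G(0) = 0
G(1) = mex{0} = 1
G(2) = mex{1} = 0
G(3) = mex{0} = 1
G(4) = mex{1,0} = 2
G(5) = mex{2,1} = 0
G(6) = mex{0,0} = 1
G(7) = mex{1,1,0} = 2
G(8) = mex{2,2,1} = 0
G(9) = mex{0,0,0} = 1
G(10) = mex{1,1,1} = 0
G(11) = mex{0,2,2} = 1
G(12) = mex{1,0,0} = 2
G(13) = mex{2,1,1} = 0
G(14) = mex{0,0,2} = 1
G(15) = mex{1,1,0} = 2
G(16) = mex{2,2,1} = 0
G(17) = mex{0,0,0} = 1
G(18) = mex{1,1,1} = 0
G(19) = mex{0,2,2} = 1
G(20) = mex{1,0,0} = 2
G(21) = mex{2,1,1} = 0
G(22) = mex{0,0,2} = 1
G(23) = mex{1,1,0} = 2
G(24) = mex{2,2,1} = 0
G(25) = mex{0,0,0} = 1
Pile A: G(16) = 0.
Pile B: G(15) = 2.
Pile C: G(25) = 1.
Combined Grundy value = 0 ⊕ 2 ⊕ 1 = 3.
A winning move leaves total XOR = 0, i.e. changes one component's Grundy value g to g ⊕ X where X is the current total.
Pile A: need g' = 0⊕3 = 3. Options: 16−1→G=2, 16−4→G=2, 16−7→G=1. Hits: 0.
Pile B: need g' = 2⊕3 = 1. Options: 15−1→G=1, 15−4→G=1, 15−7→G=0. Hits: 2.
Pile C: need g' = 1⊕3 = 2. Options: 25−1→G=0, 25−4→G=0, 25−7→G=0. Hits: 0.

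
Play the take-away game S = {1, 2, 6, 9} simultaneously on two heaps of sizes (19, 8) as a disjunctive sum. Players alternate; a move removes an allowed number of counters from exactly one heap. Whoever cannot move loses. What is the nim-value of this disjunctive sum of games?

All heaps use S = {1, 2, 6, 9}:
G(0) = 0
G(1) = mex{0} = 1
G(2) = mex{1,0} = 2
G(3) = mex{2,1} = 0
G(4) = mex{0,2} = 1
G(5) = mex{1,0} = 2
G(6) = mex{2,1,0} = 3
G(7) = mex{3,2,1} = 0
G(8) = mex{0,3,2} = 1
G(9) = mex{1,0,0,0} = 2
G(10) = mex{2,1,1,1} = 0
G(11) = mex{0,2,2,2} = 1
G(12) = mex{1,0,3,0} = 2
G(13) = mex{2,1,0,1} = 3
G(14) = mex{3,2,1,2} = 0
G(15) = mex{0,3,2,3} = 1
G(16) = mex{1,0,0,0} = 2
G(17) = mex{2,1,1,1} = 0
G(18) = mex{0,2,2,2} = 1
G(19) = mex{1,0,3,0} = 2
Heap A: G(19) = 2.
Heap B: G(8) = 1.
Combined Grundy value = 2 ⊕ 1 = 3.

3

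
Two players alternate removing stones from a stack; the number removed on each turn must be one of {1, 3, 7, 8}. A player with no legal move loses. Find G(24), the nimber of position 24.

G(0) = 0
G(1) = mex{0} = 1
G(2) = mex{1} = 0
G(3) = mex{0,0} = 1
G(4) = mex{1,1} = 0
G(5) = mex{0,0} = 1
G(6) = mex{1,1} = 0
G(7) = mex{0,0,0} = 1
G(8) = mex{1,1,1,0} = 2
G(9) = mex{2,0,0,1} = 3
G(10) = mex{3,1,1,0} = 2
G(11) = mex{2,2,0,1} = 3
G(12) = mex{3,3,1,0} = 2
G(13) = mex{2,2,0,1} = 3
G(14) = mex{3,3,1,0} = 2
G(15) = mex{2,2,2,1} = 0
G(16) = mex{0,3,3,2} = 1
G(17) = mex{1,2,2,3} = 0
G(18) = mex{0,0,3,2} = 1
G(19) = mex{1,1,2,3} = 0
G(20) = mex{0,0,3,2} = 1
G(21) = mex{1,1,2,3} = 0
G(22) = mex{0,0,0,2} = 1
G(23) = mex{1,1,1,0} = 2
G(24) = mex{2,0,0,1} = 3

3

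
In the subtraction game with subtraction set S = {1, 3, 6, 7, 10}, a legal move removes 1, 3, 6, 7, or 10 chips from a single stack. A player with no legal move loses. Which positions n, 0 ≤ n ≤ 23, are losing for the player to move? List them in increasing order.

G(0) = 0
G(1) = mex{0} = 1
G(2) = mex{1} = 0
G(3) = mex{0,0} = 1
G(4) = mex{1,1} = 0
G(5) = mex{0,0} = 1
G(6) = mex{1,1,0} = 2
G(7) = mex{2,0,1,0} = 3
G(8) = mex{3,1,0,1} = 2
G(9) = mex{2,2,1,0} = 3
G(10) = mex{3,3,0,1,0} = 2
G(11) = mex{2,2,1,0,1} = 3
G(12) = mex{3,3,2,1,0} = 4
G(13) = mex{4,2,3,2,1} = 0
G(14) = mex{0,3,2,3,0} = 1
G(15) = mex{1,4,3,2,1} = 0
G(16) = mex{0,0,2,3,2} = 1
G(17) = mex{1,1,3,2,3} = 0
G(18) = mex{0,0,4,3,2} = 1
G(19) = mex{1,1,0,4,3} = 2
G(20) = mex{2,0,1,0,2} = 3
G(21) = mex{3,1,0,1,3} = 2
G(22) = mex{2,2,1,0,4} = 3
G(23) = mex{3,3,0,1,0} = 2
P-positions are exactly the n with G(n) = 0.

0, 2, 4, 13, 15, 17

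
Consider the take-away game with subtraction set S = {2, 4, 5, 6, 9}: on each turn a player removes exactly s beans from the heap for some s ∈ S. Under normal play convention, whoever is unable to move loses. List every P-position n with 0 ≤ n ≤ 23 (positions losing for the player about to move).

n :  0  1  2  3  4  5  6  7  8  9 10 11 12 13 14 15 16 17 18 19 20 21 22 23
G :  0  0  1  1  2  2  3  3  0  4  1  0  2  1  3  2  4  3  0  0  1  1  2  2
P-positions are exactly the n with G(n) = 0.

0, 1, 8, 11, 18, 19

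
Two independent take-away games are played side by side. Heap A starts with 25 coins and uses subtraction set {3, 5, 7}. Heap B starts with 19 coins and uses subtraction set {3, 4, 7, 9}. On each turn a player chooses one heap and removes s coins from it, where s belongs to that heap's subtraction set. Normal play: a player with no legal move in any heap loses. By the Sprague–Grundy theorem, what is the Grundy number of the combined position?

3

Heap A, S = {3, 5, 7}:
n :  0  1  2  3  4  5  6  7  8  9 10 11 12 13 14 15 16 17 18 19 20 21 22 23 24 25
G :  0  0  0  1  1  1  2  2  2  3  0  0  0  1  1  1  2  2  2  3  0  0  0  1  1  1
G_A(25) = 1.
Heap B, S = {3, 4, 7, 9}:
n :  0  1  2  3  4  5  6  7  8  9 10 11 12 13 14 15 16 17 18 19
G :  0  0  0  1  1  1  2  2  2  3  3  3  0  0  0  1  1  1  2  2
G_B(19) = 2.
Combined Grundy value = 1 ⊕ 2 = 3.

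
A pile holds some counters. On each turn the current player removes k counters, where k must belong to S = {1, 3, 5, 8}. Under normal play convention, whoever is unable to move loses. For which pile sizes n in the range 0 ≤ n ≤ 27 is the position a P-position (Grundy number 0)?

0, 2, 4, 6, 13, 15, 17, 19, 26

n :  0  1  2  3  4  5  6  7  8  9 10 11 12 13 14 15 16 17 18 19 20 21 22 23 24 25 26 27
G :  0  1  0  1  0  1  0  1  2  3  2  3  2  0  1  0  1  0  1  0  1  2  3  2  3  2  0  1
P-positions are exactly the n with G(n) = 0.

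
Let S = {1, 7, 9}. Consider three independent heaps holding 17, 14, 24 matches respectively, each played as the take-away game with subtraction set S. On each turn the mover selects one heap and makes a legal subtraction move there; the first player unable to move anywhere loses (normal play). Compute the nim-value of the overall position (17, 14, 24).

1

All heaps use S = {1, 7, 9}:
n :  0  1  2  3  4  5  6  7  8  9 10 11 12 13 14 15 16 17 18 19 20 21 22 23 24
G :  0  1  0  1  0  1  0  1  0  1  0  1  0  1  0  1  0  1  0  1  0  1  0  1  0
Heap A: G(17) = 1.
Heap B: G(14) = 0.
Heap C: G(24) = 0.
Combined Grundy value = 1 ⊕ 0 ⊕ 0 = 1.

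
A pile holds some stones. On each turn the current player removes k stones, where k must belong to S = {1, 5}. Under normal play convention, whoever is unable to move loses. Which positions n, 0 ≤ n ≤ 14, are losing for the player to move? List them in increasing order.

G(0) = 0
G(1) = mex{0} = 1
G(2) = mex{1} = 0
G(3) = mex{0} = 1
G(4) = mex{1} = 0
G(5) = mex{0,0} = 1
G(6) = mex{1,1} = 0
G(7) = mex{0,0} = 1
G(8) = mex{1,1} = 0
G(9) = mex{0,0} = 1
G(10) = mex{1,1} = 0
G(11) = mex{0,0} = 1
G(12) = mex{1,1} = 0
G(13) = mex{0,0} = 1
G(14) = mex{1,1} = 0
P-positions are exactly the n with G(n) = 0.

0, 2, 4, 6, 8, 10, 12, 14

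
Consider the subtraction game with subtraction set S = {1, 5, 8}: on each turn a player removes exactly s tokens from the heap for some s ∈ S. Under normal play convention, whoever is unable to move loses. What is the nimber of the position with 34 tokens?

n :  0  1  2  3  4  5  6  7  8  9 10 11 12 13 14 15 16 17 18 19 20 21 22 23 24 25 26 27 28 29 30 31 32 33 34
G :  0  1  0  1  0  1  0  1  2  3  2  3  2  0  1  0  1  0  1  0  1  2  3  2  3  2  0  1  0  1  0  1  0  1  2

2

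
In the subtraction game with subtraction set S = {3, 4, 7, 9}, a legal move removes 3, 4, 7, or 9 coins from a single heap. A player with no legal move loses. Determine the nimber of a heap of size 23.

3

G(0) = 0
G(1) = mex{} = 0
G(2) = mex{} = 0
G(3) = mex{0} = 1
G(4) = mex{0,0} = 1
G(5) = mex{0,0} = 1
G(6) = mex{1,0} = 2
G(7) = mex{1,1,0} = 2
G(8) = mex{1,1,0} = 2
G(9) = mex{2,1,0,0} = 3
G(10) = mex{2,2,1,0} = 3
G(11) = mex{2,2,1,0} = 3
G(12) = mex{3,2,1,1} = 0
G(13) = mex{3,3,2,1} = 0
G(14) = mex{3,3,2,1} = 0
G(15) = mex{0,3,2,2} = 1
G(16) = mex{0,0,3,2} = 1
G(17) = mex{0,0,3,2} = 1
G(18) = mex{1,0,3,3} = 2
G(19) = mex{1,1,0,3} = 2
G(20) = mex{1,1,0,3} = 2
G(21) = mex{2,1,0,0} = 3
G(22) = mex{2,2,1,0} = 3
G(23) = mex{2,2,1,0} = 3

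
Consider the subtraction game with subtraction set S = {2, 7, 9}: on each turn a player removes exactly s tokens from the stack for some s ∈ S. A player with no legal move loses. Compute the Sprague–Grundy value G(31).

0

n :  0  1  2  3  4  5  6  7  8  9 10 11 12 13 14 15 16 17 18 19 20 21 22 23 24 25 26 27 28 29 30 31
G :  0  0  1  1  0  0  1  1  2  2  3  3  2  2  3  0  0  1  1  0  0  1  1  2  2  3  3  2  2  3  0  0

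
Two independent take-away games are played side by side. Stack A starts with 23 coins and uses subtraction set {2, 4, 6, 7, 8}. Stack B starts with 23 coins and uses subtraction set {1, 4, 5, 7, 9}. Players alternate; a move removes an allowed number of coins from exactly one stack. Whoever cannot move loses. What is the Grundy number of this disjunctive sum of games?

2

Stack A, S = {2, 4, 6, 7, 8}:
G(0) = 0
G(1) = mex{} = 0
G(2) = mex{0} = 1
G(3) = mex{0} = 1
G(4) = mex{1,0} = 2
G(5) = mex{1,0} = 2
G(6) = mex{2,1,0} = 3
G(7) = mex{2,1,0,0} = 3
G(8) = mex{3,2,1,0,0} = 4
G(9) = mex{3,2,1,1,0} = 4
G(10) = mex{4,3,2,1,1} = 0
G(11) = mex{4,3,2,2,1} = 0
G(12) = mex{0,4,3,2,2} = 1
G(13) = mex{0,4,3,3,2} = 1
G(14) = mex{1,0,4,3,3} = 2
G(15) = mex{1,0,4,4,3} = 2
G(16) = mex{2,1,0,4,4} = 3
G(17) = mex{2,1,0,0,4} = 3
G(18) = mex{3,2,1,0,0} = 4
G(19) = mex{3,2,1,1,0} = 4
G(20) = mex{4,3,2,1,1} = 0
G(21) = mex{4,3,2,2,1} = 0
G(22) = mex{0,4,3,2,2} = 1
G(23) = mex{0,4,3,3,2} = 1
G_A(23) = 1.
Stack B, S = {1, 4, 5, 7, 9}:
G(0) = 0
G(1) = mex{0} = 1
G(2) = mex{1} = 0
G(3) = mex{0} = 1
G(4) = mex{1,0} = 2
G(5) = mex{2,1,0} = 3
G(6) = mex{3,0,1} = 2
G(7) = mex{2,1,0,0} = 3
G(8) = mex{3,2,1,1} = 0
G(9) = mex{0,3,2,0,0} = 1
G(10) = mex{1,2,3,1,1} = 0
G(11) = mex{0,3,2,2,0} = 1
G(12) = mex{1,0,3,3,1} = 2
G(13) = mex{2,1,0,2,2} = 3
G(14) = mex{3,0,1,3,3} = 2
G(15) = mex{2,1,0,0,2} = 3
G(16) = mex{3,2,1,1,3} = 0
G(17) = mex{0,3,2,0,0} = 1
G(18) = mex{1,2,3,1,1} = 0
G(19) = mex{0,3,2,2,0} = 1
G(20) = mex{1,0,3,3,1} = 2
G(21) = mex{2,1,0,2,2} = 3
G(22) = mex{3,0,1,3,3} = 2
G(23) = mex{2,1,0,0,2} = 3
G_B(23) = 3.
Combined Grundy value = 1 ⊕ 3 = 2.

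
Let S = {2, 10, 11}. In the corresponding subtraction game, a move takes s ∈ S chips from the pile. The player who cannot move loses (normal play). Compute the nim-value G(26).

0

G(0) = 0
G(1) = mex{} = 0
G(2) = mex{0} = 1
G(3) = mex{0} = 1
G(4) = mex{1} = 0
G(5) = mex{1} = 0
G(6) = mex{0} = 1
G(7) = mex{0} = 1
G(8) = mex{1} = 0
G(9) = mex{1} = 0
G(10) = mex{0,0} = 1
G(11) = mex{0,0,0} = 1
G(12) = mex{1,1,0} = 2
G(13) = mex{1,1,1} = 0
G(14) = mex{2,0,1} = 3
G(15) = mex{0,0,0} = 1
G(16) = mex{3,1,0} = 2
G(17) = mex{1,1,1} = 0
G(18) = mex{2,0,1} = 3
G(19) = mex{0,0,0} = 1
G(20) = mex{3,1,0} = 2
G(21) = mex{1,1,1} = 0
G(22) = mex{2,2,1} = 0
G(23) = mex{0,0,2} = 1
G(24) = mex{0,3,0} = 1
G(25) = mex{1,1,3} = 0
G(26) = mex{1,2,1} = 0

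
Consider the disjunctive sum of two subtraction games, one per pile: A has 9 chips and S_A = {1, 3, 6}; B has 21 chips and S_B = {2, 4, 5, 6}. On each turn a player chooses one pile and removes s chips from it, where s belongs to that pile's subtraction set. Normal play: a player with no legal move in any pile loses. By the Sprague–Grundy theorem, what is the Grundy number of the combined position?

2

Pile A, S = {1, 3, 6}:
G(0) = 0
G(1) = mex{0} = 1
G(2) = mex{1} = 0
G(3) = mex{0,0} = 1
G(4) = mex{1,1} = 0
G(5) = mex{0,0} = 1
G(6) = mex{1,1,0} = 2
G(7) = mex{2,0,1} = 3
G(8) = mex{3,1,0} = 2
G(9) = mex{2,2,1} = 0
G_A(9) = 0.
Pile B, S = {2, 4, 5, 6}:
G(0) = 0
G(1) = mex{} = 0
G(2) = mex{0} = 1
G(3) = mex{0} = 1
G(4) = mex{1,0} = 2
G(5) = mex{1,0,0} = 2
G(6) = mex{2,1,0,0} = 3
G(7) = mex{2,1,1,0} = 3
G(8) = mex{3,2,1,1} = 0
G(9) = mex{3,2,2,1} = 0
G(10) = mex{0,3,2,2} = 1
G(11) = mex{0,3,3,2} = 1
G(12) = mex{1,0,3,3} = 2
G(13) = mex{1,0,0,3} = 2
G(14) = mex{2,1,0,0} = 3
G(15) = mex{2,1,1,0} = 3
G(16) = mex{3,2,1,1} = 0
G(17) = mex{3,2,2,1} = 0
G(18) = mex{0,3,2,2} = 1
G(19) = mex{0,3,3,2} = 1
G(20) = mex{1,0,3,3} = 2
G(21) = mex{1,0,0,3} = 2
G_B(21) = 2.
Combined Grundy value = 0 ⊕ 2 = 2.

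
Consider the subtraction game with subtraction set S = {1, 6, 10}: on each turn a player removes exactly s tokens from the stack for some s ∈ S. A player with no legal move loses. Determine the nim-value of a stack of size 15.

n :  0  1  2  3  4  5  6  7  8  9 10 11 12 13 14 15
G :  0  1  0  1  0  1  2  0  1  0  1  0  1  2  3  2

2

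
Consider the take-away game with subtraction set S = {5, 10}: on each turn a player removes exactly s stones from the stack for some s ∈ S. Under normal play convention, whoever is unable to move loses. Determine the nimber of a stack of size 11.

G(0) = 0
G(1) = mex{} = 0
G(2) = mex{} = 0
G(3) = mex{} = 0
G(4) = mex{} = 0
G(5) = mex{0} = 1
G(6) = mex{0} = 1
G(7) = mex{0} = 1
G(8) = mex{0} = 1
G(9) = mex{0} = 1
G(10) = mex{1,0} = 2
G(11) = mex{1,0} = 2

2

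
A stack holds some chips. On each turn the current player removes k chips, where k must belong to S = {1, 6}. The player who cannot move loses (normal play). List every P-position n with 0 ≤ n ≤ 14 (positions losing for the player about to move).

G(0) = 0
G(1) = mex{0} = 1
G(2) = mex{1} = 0
G(3) = mex{0} = 1
G(4) = mex{1} = 0
G(5) = mex{0} = 1
G(6) = mex{1,0} = 2
G(7) = mex{2,1} = 0
G(8) = mex{0,0} = 1
G(9) = mex{1,1} = 0
G(10) = mex{0,0} = 1
G(11) = mex{1,1} = 0
G(12) = mex{0,2} = 1
G(13) = mex{1,0} = 2
G(14) = mex{2,1} = 0
P-positions are exactly the n with G(n) = 0.

0, 2, 4, 7, 9, 11, 14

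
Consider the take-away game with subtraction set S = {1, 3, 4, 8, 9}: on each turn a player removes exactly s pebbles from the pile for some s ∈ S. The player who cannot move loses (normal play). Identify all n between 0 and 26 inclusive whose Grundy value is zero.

0, 2, 7, 12, 14, 19, 24, 26

n :  0  1  2  3  4  5  6  7  8  9 10 11 12 13 14 15 16 17 18 19 20 21 22 23 24 25 26
G :  0  1  0  1  2  3  2  0  1  4  3  2  0  1  0  1  2  3  2  0  1  4  3  2  0  1  0
P-positions are exactly the n with G(n) = 0.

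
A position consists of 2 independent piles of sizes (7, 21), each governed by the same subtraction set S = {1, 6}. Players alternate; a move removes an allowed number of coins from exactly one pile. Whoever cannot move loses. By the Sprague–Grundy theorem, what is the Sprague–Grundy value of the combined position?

0

All piles use S = {1, 6}:
n :  0  1  2  3  4  5  6  7  8  9 10 11 12 13 14 15 16 17 18 19 20 21
G :  0  1  0  1  0  1  2  0  1  0  1  0  1  2  0  1  0  1  0  1  2  0
Pile A: G(7) = 0.
Pile B: G(21) = 0.
Combined Grundy value = 0 ⊕ 0 = 0.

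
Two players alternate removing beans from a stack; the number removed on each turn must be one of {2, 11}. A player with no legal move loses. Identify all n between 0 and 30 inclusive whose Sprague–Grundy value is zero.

G(0) = 0
G(1) = mex{} = 0
G(2) = mex{0} = 1
G(3) = mex{0} = 1
G(4) = mex{1} = 0
G(5) = mex{1} = 0
G(6) = mex{0} = 1
G(7) = mex{0} = 1
G(8) = mex{1} = 0
G(9) = mex{1} = 0
G(10) = mex{0} = 1
G(11) = mex{0,0} = 1
G(12) = mex{1,0} = 2
G(13) = mex{1,1} = 0
G(14) = mex{2,1} = 0
G(15) = mex{0,0} = 1
G(16) = mex{0,0} = 1
G(17) = mex{1,1} = 0
G(18) = mex{1,1} = 0
G(19) = mex{0,0} = 1
G(20) = mex{0,0} = 1
G(21) = mex{1,1} = 0
G(22) = mex{1,1} = 0
G(23) = mex{0,2} = 1
G(24) = mex{0,0} = 1
G(25) = mex{1,0} = 2
G(26) = mex{1,1} = 0
G(27) = mex{2,1} = 0
G(28) = mex{0,0} = 1
G(29) = mex{0,0} = 1
G(30) = mex{1,1} = 0
P-positions are exactly the n with G(n) = 0.

0, 1, 4, 5, 8, 9, 13, 14, 17, 18, 21, 22, 26, 27, 30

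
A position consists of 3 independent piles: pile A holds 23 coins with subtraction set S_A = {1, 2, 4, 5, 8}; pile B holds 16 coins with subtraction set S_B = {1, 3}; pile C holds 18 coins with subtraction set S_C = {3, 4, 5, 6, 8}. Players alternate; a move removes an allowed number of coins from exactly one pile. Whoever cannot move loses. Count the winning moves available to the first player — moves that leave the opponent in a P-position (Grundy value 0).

Pile A, S = {1, 2, 4, 5, 8}:
G(0) = 0
G(1) = mex{0} = 1
G(2) = mex{1,0} = 2
G(3) = mex{2,1} = 0
G(4) = mex{0,2,0} = 1
G(5) = mex{1,0,1,0} = 2
G(6) = mex{2,1,2,1} = 0
G(7) = mex{0,2,0,2} = 1
G(8) = mex{1,0,1,0,0} = 2
G(9) = mex{2,1,2,1,1} = 0
G(10) = mex{0,2,0,2,2} = 1
G(11) = mex{1,0,1,0,0} = 2
G(12) = mex{2,1,2,1,1} = 0
G(13) = mex{0,2,0,2,2} = 1
G(14) = mex{1,0,1,0,0} = 2
G(15) = mex{2,1,2,1,1} = 0
G(16) = mex{0,2,0,2,2} = 1
G(17) = mex{1,0,1,0,0} = 2
G(18) = mex{2,1,2,1,1} = 0
G(19) = mex{0,2,0,2,2} = 1
G(20) = mex{1,0,1,0,0} = 2
G(21) = mex{2,1,2,1,1} = 0
G(22) = mex{0,2,0,2,2} = 1
G(23) = mex{1,0,1,0,0} = 2
G_A(23) = 2.
Pile B, S = {1, 3}:
G(0) = 0
G(1) = mex{0} = 1
G(2) = mex{1} = 0
G(3) = mex{0,0} = 1
G(4) = mex{1,1} = 0
G(5) = mex{0,0} = 1
G(6) = mex{1,1} = 0
G(7) = mex{0,0} = 1
G(8) = mex{1,1} = 0
G(9) = mex{0,0} = 1
G(10) = mex{1,1} = 0
G(11) = mex{0,0} = 1
G(12) = mex{1,1} = 0
G(13) = mex{0,0} = 1
G(14) = mex{1,1} = 0
G(15) = mex{0,0} = 1
G(16) = mex{1,1} = 0
G_B(16) = 0.
Pile C, S = {3, 4, 5, 6, 8}:
G(0) = 0
G(1) = mex{} = 0
G(2) = mex{} = 0
G(3) = mex{0} = 1
G(4) = mex{0,0} = 1
G(5) = mex{0,0,0} = 1
G(6) = mex{1,0,0,0} = 2
G(7) = mex{1,1,0,0} = 2
G(8) = mex{1,1,1,0,0} = 2
G(9) = mex{2,1,1,1,0} = 3
G(10) = mex{2,2,1,1,0} = 3
G(11) = mex{2,2,2,1,1} = 0
G(12) = mex{3,2,2,2,1} = 0
G(13) = mex{3,3,2,2,1} = 0
G(14) = mex{0,3,3,2,2} = 1
G(15) = mex{0,0,3,3,2} = 1
G(16) = mex{0,0,0,3,2} = 1
G(17) = mex{1,0,0,0,3} = 2
G(18) = mex{1,1,0,0,3} = 2
G_C(18) = 2.
Combined Grundy value = 2 ⊕ 0 ⊕ 2 = 0.
A winning move leaves total XOR = 0, i.e. changes one component's Grundy value g to g ⊕ X where X is the current total.
Pile A: target g' = 2⊕0 = 2, but every legal move changes the Grundy value (mex property), so 0 moves.
Pile B: target g' = 0⊕0 = 0, but every legal move changes the Grundy value (mex property), so 0 moves.
Pile C: target g' = 2⊕0 = 2, but every legal move changes the Grundy value (mex property), so 0 moves.

0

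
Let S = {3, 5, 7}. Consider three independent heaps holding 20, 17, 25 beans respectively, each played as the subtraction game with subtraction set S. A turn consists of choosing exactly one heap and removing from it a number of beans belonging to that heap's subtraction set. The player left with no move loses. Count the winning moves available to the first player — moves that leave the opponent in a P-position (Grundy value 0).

All heaps use S = {3, 5, 7}:
n :  0  1  2  3  4  5  6  7  8  9 10 11 12 13 14 15 16 17 18 19 20 21 22 23 24 25
G :  0  0  0  1  1  1  2  2  2  3  0  0  0  1  1  1  2  2  2  3  0  0  0  1  1  1
Heap A: G(20) = 0.
Heap B: G(17) = 2.
Heap C: G(25) = 1.
Combined Grundy value = 0 ⊕ 2 ⊕ 1 = 3.
A winning move leaves total XOR = 0, i.e. changes one component's Grundy value g to g ⊕ X where X is the current total.
Heap A: need g' = 0⊕3 = 3. Options: 20−3→G=2, 20−5→G=1, 20−7→G=1. Hits: 0.
Heap B: need g' = 2⊕3 = 1. Options: 17−3→G=1, 17−5→G=0, 17−7→G=0. Hits: 1.
Heap C: need g' = 1⊕3 = 2. Options: 25−3→G=0, 25−5→G=0, 25−7→G=2. Hits: 1.

2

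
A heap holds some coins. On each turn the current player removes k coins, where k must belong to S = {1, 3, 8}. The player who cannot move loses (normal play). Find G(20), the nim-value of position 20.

n :  0  1  2  3  4  5  6  7  8  9 10 11 12 13 14 15 16 17 18 19 20
G :  0  1  0  1  0  1  0  1  2  3  2  0  1  0  1  0  1  0  1  2  3

3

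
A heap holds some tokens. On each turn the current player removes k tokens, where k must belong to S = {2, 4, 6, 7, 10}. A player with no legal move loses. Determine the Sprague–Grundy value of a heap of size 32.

2

n :  0  1  2  3  4  5  6  7  8  9 10 11 12 13 14 15 16 17 18 19 20 21 22 23 24 25 26 27 28 29 30 31 32
G :  0  0  1  1  2  2  3  3  4  0  5  1  0  2  1  3  2  0  3  1  0  2  1  3  2  0  3  1  0  2  1  3  2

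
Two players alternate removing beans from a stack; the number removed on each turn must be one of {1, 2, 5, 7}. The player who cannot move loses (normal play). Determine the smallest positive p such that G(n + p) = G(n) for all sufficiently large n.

3

n :  0  1  2  3  4  5  6  7  8  9 10 11 12 13 14
G :  0  1  2  0  1  2  0  1  2  0  1  2  0  1  2
G(n+3) = G(n) holds for n = 0,…,6 (a full window of length max(S) = 7), so the sequence is purely periodic with period 3.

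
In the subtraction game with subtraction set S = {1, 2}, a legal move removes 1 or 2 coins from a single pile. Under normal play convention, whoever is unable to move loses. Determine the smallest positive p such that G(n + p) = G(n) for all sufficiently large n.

3

G(0) = 0
G(1) = mex{0} = 1
G(2) = mex{1,0} = 2
G(3) = mex{2,1} = 0
G(4) = mex{0,2} = 1
G(5) = mex{1,0} = 2
G(6) = mex{2,1} = 0
G(7) = mex{0,2} = 1
G(8) = mex{1,0} = 2
G(9) = mex{2,1} = 0
G(10) = mex{0,2} = 1
G(11) = mex{1,0} = 2
G(12) = mex{2,1} = 0
G(13) = mex{0,2} = 1
G(14) = mex{1,0} = 2
G(n+3) = G(n) holds for n = 0,…,1 (a full window of length max(S) = 2), so the sequence is purely periodic with period 3.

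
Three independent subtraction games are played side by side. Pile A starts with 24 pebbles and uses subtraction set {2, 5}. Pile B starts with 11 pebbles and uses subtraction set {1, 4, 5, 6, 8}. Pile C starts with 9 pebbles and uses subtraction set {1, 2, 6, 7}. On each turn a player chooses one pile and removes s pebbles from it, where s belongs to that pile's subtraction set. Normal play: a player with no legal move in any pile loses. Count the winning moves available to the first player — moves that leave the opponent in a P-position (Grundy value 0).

0

Pile A, S = {2, 5}:
n :  0  1  2  3  4  5  6  7  8  9 10 11 12 13 14 15 16 17 18 19 20 21 22 23 24
G :  0  0  1  1  0  2  1  0  0  1  1  0  2  1  0  0  1  1  0  2  1  0  0  1  1
G_A(24) = 1.
Pile B, S = {1, 4, 5, 6, 8}:
n :  0  1  2  3  4  5  6  7  8  9 10 11
G :  0  1  0  1  2  3  2  3  4  0  1  0
G_B(11) = 0.
Pile C, S = {1, 2, 6, 7}:
G(0) = 0
G(1) = mex{0} = 1
G(2) = mex{1,0} = 2
G(3) = mex{2,1} = 0
G(4) = mex{0,2} = 1
G(5) = mex{1,0} = 2
G(6) = mex{2,1,0} = 3
G(7) = mex{3,2,1,0} = 4
G(8) = mex{4,3,2,1} = 0
G(9) = mex{0,4,0,2} = 1
G_C(9) = 1.
Combined Grundy value = 1 ⊕ 0 ⊕ 1 = 0.
A winning move leaves total XOR = 0, i.e. changes one component's Grundy value g to g ⊕ X where X is the current total.
Pile A: target g' = 1⊕0 = 1, but every legal move changes the Grundy value (mex property), so 0 moves.
Pile B: target g' = 0⊕0 = 0, but every legal move changes the Grundy value (mex property), so 0 moves.
Pile C: target g' = 1⊕0 = 1, but every legal move changes the Grundy value (mex property), so 0 moves.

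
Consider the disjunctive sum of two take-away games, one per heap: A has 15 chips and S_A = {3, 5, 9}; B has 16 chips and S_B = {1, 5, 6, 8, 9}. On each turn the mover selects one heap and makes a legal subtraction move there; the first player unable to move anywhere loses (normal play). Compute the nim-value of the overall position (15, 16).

1

Heap A, S = {3, 5, 9}:
n :  0  1  2  3  4  5  6  7  8  9 10 11 12 13 14 15
G :  0  0  0  1  1  1  2  2  0  3  3  1  0  2  0  1
G_A(15) = 1.
Heap B, S = {1, 5, 6, 8, 9}:
G(0) = 0
G(1) = mex{0} = 1
G(2) = mex{1} = 0
G(3) = mex{0} = 1
G(4) = mex{1} = 0
G(5) = mex{0,0} = 1
G(6) = mex{1,1,0} = 2
G(7) = mex{2,0,1} = 3
G(8) = mex{3,1,0,0} = 2
G(9) = mex{2,0,1,1,0} = 3
G(10) = mex{3,1,0,0,1} = 2
G(11) = mex{2,2,1,1,0} = 3
G(12) = mex{3,3,2,0,1} = 4
G(13) = mex{4,2,3,1,0} = 5
G(14) = mex{5,3,2,2,1} = 0
G(15) = mex{0,2,3,3,2} = 1
G(16) = mex{1,3,2,2,3} = 0
G_B(16) = 0.
Combined Grundy value = 1 ⊕ 0 = 1.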